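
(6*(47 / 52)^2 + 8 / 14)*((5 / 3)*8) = 72.97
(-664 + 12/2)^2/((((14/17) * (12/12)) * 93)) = 525742/93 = 5653.14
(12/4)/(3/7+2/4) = 42/13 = 3.23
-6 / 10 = -3 / 5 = -0.60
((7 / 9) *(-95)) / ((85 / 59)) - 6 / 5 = -40153 / 765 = -52.49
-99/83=-1.19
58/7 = 8.29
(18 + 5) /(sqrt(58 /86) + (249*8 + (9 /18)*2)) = 1971077 /170798078 - 23*sqrt(1247) /170798078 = 0.01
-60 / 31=-1.94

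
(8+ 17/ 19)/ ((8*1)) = 169/ 152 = 1.11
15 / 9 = 5 / 3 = 1.67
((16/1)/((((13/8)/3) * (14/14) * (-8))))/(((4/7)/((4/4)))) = -84/13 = -6.46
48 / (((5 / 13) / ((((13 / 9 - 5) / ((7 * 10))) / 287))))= -0.02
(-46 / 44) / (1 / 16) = -184 / 11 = -16.73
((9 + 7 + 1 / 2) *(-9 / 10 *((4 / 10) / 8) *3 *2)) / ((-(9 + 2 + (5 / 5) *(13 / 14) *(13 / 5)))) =2079 / 6260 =0.33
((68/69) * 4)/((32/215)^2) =785825/4416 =177.95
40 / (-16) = -2.50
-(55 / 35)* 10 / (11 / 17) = -170 / 7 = -24.29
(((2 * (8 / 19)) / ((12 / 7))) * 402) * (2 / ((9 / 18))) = 15008 / 19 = 789.89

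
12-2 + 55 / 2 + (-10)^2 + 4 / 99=27233 / 198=137.54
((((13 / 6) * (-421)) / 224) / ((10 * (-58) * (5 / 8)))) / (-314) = -5473 / 152980800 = -0.00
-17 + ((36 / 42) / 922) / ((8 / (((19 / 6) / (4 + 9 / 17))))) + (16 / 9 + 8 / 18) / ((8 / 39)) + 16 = 117283057 / 11926992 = 9.83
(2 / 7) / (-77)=-2 / 539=-0.00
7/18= 0.39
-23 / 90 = -0.26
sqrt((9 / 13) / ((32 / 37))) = 3 * sqrt(962) / 104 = 0.89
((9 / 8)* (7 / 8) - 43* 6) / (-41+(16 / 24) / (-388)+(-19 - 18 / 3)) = 4786659 / 1229216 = 3.89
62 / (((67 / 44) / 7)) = 19096 / 67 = 285.01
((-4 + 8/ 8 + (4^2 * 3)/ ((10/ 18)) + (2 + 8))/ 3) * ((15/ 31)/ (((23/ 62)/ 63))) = 58842/ 23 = 2558.35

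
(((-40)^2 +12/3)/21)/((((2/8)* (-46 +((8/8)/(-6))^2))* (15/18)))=-461952/57925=-7.98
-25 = -25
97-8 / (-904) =10962 / 113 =97.01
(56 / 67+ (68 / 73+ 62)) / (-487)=-0.13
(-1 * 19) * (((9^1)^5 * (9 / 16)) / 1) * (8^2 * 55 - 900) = -6613783245 / 4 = -1653445811.25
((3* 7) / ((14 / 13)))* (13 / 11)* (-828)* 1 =-209898 / 11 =-19081.64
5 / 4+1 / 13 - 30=-1491 / 52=-28.67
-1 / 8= -0.12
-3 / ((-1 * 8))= 3 / 8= 0.38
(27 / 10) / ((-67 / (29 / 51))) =-261 / 11390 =-0.02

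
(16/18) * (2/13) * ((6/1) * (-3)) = -32/13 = -2.46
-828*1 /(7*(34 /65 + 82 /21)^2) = -55098225 /9132484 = -6.03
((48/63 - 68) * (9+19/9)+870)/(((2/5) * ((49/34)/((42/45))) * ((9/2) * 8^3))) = 197455/2286144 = 0.09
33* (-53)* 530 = -926970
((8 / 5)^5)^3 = 35184372088832 / 30517578125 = 1152.92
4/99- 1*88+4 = -8312/99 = -83.96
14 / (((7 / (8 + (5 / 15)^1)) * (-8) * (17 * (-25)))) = 1 / 204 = 0.00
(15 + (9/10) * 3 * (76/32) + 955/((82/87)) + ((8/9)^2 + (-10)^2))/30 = 301662193/7970400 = 37.85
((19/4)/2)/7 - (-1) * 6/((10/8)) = 1439/280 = 5.14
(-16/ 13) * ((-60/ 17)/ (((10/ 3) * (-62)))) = -144/ 6851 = -0.02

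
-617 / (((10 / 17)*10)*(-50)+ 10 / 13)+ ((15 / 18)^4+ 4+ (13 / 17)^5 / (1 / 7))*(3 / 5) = 39042601991177 / 6627551710320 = 5.89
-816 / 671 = -1.22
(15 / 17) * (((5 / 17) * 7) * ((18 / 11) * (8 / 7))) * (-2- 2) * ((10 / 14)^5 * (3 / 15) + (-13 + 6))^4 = -8101837000669851235123200 / 253659614560108551179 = -31939.80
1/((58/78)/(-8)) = -312/29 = -10.76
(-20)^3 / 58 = -4000 / 29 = -137.93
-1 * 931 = -931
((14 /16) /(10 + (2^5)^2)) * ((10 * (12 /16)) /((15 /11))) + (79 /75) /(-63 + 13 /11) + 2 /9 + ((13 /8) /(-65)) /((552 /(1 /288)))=26653891769 /127021824000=0.21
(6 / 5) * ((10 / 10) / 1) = 6 / 5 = 1.20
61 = 61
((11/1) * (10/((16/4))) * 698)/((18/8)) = 76780/9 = 8531.11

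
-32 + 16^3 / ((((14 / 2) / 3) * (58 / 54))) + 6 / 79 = 25698338 / 16037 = 1602.44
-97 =-97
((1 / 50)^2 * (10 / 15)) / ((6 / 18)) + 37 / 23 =46273 / 28750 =1.61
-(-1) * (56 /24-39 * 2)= -227 /3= -75.67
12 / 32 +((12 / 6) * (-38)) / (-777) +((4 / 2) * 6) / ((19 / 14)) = 1100129 / 118104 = 9.31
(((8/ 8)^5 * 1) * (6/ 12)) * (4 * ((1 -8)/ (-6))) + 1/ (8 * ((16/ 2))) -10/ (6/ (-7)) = 897/ 64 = 14.02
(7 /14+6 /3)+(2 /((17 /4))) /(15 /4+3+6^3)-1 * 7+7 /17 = -123785 /30294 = -4.09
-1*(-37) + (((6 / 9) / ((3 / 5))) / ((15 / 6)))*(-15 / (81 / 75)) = 2497 / 81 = 30.83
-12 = -12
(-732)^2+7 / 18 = 9644839 / 18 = 535824.39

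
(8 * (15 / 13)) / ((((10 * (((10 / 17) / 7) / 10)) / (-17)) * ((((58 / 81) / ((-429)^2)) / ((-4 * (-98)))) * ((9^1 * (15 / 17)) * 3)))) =-7897422111.89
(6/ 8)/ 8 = 3/ 32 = 0.09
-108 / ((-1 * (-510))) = -0.21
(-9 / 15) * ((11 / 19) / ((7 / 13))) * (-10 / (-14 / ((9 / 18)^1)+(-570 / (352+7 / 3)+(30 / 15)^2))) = -11693 / 46417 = -0.25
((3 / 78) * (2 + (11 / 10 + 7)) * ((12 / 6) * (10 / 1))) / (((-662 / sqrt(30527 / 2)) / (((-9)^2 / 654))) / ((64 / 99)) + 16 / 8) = -0.12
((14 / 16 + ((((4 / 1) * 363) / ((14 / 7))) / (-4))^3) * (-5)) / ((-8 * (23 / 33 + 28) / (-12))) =1562626.01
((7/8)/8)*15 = 105/64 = 1.64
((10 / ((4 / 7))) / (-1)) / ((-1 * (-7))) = -5 / 2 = -2.50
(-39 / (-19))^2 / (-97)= -1521 / 35017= -0.04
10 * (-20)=-200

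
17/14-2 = -0.79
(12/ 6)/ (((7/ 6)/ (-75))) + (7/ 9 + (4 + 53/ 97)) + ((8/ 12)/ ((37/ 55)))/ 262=-3650473873/ 29620017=-123.24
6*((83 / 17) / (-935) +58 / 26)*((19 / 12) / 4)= 2184411 / 413270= 5.29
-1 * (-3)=3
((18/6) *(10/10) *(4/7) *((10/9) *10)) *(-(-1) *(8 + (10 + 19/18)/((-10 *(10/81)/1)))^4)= 1330863361/84000000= 15.84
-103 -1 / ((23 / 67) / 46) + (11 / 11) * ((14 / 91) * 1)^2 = -236.98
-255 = -255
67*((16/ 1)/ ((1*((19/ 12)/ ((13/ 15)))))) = 55744/ 95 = 586.78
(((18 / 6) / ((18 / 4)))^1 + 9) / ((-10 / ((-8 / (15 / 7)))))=812 / 225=3.61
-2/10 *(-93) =93/5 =18.60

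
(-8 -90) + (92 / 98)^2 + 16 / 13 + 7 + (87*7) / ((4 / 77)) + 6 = 1453322485 / 124852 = 11640.36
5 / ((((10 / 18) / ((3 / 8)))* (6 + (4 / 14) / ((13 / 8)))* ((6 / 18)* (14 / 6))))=0.70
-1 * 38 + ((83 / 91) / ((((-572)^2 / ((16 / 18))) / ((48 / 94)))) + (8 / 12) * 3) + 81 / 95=-876090524801 / 24926206305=-35.15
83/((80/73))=6059/80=75.74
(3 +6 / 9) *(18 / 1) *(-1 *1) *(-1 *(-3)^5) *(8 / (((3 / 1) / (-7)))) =299376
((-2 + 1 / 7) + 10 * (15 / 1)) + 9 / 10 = 10433 / 70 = 149.04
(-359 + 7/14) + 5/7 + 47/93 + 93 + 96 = -219101/1302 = -168.28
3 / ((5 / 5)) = 3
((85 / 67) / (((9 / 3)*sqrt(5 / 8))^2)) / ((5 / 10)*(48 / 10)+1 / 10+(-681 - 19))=-272 / 841185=-0.00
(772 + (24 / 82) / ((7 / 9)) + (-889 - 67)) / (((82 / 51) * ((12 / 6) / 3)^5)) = -163277775 / 188272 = -867.24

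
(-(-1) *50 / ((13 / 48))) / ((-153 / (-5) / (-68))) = -16000 / 39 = -410.26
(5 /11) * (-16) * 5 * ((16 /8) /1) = -800 /11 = -72.73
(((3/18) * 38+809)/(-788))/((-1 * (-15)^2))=1223/265950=0.00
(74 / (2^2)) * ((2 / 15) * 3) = 37 / 5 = 7.40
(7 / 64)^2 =49 / 4096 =0.01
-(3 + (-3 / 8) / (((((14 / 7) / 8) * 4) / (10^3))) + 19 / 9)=3329 / 9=369.89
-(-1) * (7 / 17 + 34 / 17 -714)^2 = 146337409 / 289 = 506357.82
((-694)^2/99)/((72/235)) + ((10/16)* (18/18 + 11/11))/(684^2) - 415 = 11790135925/762432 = 15463.85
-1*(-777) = 777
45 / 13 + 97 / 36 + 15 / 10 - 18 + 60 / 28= -26867 / 3276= -8.20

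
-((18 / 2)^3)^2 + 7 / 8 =-531440.12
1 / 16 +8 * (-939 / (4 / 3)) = -90143 / 16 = -5633.94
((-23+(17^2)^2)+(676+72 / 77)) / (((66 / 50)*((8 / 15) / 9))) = 3645826875 / 3388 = 1076100.02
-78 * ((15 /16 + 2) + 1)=-2457 /8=-307.12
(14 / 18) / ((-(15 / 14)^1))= -98 / 135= -0.73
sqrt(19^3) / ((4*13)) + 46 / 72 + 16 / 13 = 19*sqrt(19) / 52 + 875 / 468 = 3.46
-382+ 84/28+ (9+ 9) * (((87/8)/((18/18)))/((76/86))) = -157.49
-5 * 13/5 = -13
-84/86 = -42/43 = -0.98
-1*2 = -2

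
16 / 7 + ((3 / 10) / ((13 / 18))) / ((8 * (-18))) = 16619 / 7280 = 2.28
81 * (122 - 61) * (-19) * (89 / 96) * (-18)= 25065693 / 16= 1566605.81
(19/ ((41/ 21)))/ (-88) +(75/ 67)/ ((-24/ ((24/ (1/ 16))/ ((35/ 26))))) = -22701051/ 1692152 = -13.42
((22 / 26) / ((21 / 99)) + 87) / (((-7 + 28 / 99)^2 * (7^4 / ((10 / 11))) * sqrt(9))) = 983664 / 3864887299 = 0.00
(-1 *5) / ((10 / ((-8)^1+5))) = 1.50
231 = 231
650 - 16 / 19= 12334 / 19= 649.16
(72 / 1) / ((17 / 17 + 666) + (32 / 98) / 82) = 144648 / 1340011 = 0.11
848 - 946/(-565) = 480066/565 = 849.67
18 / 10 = 9 / 5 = 1.80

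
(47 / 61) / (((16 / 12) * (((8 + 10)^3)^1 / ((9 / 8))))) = 47 / 421632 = 0.00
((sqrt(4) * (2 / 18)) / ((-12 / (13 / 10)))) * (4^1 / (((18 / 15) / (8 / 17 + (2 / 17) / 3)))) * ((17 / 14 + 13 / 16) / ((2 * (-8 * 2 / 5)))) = 191815 / 14805504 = 0.01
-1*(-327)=327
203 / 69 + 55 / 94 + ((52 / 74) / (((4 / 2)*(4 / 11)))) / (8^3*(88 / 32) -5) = 103286941 / 29277804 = 3.53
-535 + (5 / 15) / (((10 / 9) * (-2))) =-10703 / 20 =-535.15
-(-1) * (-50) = -50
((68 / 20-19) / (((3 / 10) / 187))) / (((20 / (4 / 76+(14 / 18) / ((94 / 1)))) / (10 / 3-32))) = 102337807 / 120555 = 848.89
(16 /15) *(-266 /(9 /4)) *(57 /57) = -17024 /135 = -126.10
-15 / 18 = -5 / 6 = -0.83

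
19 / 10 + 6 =79 / 10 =7.90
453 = 453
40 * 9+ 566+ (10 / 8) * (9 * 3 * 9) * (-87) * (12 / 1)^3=-45663634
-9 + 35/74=-631/74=-8.53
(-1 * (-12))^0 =1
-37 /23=-1.61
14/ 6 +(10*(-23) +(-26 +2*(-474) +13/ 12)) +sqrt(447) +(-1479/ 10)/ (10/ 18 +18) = -12109711/ 10020 +sqrt(447) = -1187.41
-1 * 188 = -188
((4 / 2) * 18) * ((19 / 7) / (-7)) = -684 / 49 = -13.96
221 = 221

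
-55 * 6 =-330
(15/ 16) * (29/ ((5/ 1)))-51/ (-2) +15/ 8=525/ 16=32.81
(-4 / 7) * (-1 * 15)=60 / 7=8.57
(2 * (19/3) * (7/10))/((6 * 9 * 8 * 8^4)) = 133/26542080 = 0.00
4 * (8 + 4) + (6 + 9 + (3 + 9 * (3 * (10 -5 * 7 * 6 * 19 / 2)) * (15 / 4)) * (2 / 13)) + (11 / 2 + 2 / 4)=-30850.73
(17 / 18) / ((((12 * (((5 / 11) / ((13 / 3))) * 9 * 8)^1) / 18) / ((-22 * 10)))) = -26741 / 648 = -41.27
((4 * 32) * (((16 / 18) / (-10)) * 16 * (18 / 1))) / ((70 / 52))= -425984 / 175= -2434.19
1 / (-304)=-1 / 304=-0.00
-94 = -94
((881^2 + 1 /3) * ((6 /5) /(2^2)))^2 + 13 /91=9488216041973 /175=54218377382.70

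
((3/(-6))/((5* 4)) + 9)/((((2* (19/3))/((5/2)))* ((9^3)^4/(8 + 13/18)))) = 56363/1030302949082688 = 0.00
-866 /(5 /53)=-45898 /5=-9179.60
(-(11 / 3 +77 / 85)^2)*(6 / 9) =-2719112 / 195075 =-13.94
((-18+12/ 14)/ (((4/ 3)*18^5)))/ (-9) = 5/ 6613488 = 0.00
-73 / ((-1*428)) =73 / 428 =0.17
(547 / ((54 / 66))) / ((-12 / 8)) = -12034 / 27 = -445.70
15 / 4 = 3.75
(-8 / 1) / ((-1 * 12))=2 / 3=0.67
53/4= 13.25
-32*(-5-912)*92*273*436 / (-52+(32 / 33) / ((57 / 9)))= -799508854144 / 129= -6197743055.38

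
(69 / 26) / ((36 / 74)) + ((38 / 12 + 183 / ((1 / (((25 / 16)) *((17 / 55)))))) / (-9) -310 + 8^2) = -15488281 / 61776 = -250.72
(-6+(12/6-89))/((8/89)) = -8277/8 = -1034.62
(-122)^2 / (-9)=-14884 / 9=-1653.78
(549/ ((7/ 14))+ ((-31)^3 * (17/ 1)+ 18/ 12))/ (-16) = 1010695/ 32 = 31584.22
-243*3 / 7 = -729 / 7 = -104.14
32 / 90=16 / 45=0.36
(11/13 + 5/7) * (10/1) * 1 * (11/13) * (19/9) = 296780/10647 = 27.87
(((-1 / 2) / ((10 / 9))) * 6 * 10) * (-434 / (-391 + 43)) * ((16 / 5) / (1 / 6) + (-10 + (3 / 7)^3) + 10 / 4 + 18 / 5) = -14716971 / 28420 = -517.84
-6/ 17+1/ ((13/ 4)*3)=-166/ 663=-0.25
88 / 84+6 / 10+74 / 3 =921 / 35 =26.31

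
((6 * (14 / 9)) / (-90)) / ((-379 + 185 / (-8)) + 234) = 112 / 181575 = 0.00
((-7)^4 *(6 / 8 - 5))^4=2775647594103645121 / 256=10842373414467363.75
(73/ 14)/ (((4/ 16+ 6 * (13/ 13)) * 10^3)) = 73/ 87500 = 0.00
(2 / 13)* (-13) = -2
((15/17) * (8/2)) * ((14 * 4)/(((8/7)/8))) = 1383.53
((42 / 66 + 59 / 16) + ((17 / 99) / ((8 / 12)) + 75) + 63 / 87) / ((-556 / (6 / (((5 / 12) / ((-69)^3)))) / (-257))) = -175595670.90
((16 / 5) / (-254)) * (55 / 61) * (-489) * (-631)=-27153192 / 7747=-3504.99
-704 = -704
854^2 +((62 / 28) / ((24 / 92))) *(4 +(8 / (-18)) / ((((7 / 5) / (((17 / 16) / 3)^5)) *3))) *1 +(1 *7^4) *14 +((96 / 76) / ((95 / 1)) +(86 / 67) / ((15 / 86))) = 18662830146975068327281 / 24460723045269504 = 762971.32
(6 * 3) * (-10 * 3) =-540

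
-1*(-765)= 765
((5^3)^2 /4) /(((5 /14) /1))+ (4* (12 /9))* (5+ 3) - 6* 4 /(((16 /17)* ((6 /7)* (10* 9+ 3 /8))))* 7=10977.86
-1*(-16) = 16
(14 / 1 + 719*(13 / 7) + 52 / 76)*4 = 718184 / 133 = 5399.88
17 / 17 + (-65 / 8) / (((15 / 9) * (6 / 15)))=-11.19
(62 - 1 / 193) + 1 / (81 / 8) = 970709 / 15633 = 62.09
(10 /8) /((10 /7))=0.88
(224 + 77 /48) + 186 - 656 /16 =17789 /48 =370.60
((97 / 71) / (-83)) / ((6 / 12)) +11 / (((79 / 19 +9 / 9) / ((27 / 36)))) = 3618863 / 2310056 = 1.57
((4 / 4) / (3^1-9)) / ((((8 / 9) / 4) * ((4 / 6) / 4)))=-9 / 2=-4.50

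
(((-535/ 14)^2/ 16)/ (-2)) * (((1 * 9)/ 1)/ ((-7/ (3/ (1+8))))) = 858675/ 43904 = 19.56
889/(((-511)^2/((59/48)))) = 7493/1790544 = 0.00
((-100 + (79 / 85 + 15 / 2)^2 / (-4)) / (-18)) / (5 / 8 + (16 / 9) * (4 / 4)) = 13613489 / 4999700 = 2.72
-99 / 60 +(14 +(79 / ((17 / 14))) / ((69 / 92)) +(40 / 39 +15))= 1526501 / 13260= 115.12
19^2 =361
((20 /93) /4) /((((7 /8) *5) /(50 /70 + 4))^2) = 23232 /372155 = 0.06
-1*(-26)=26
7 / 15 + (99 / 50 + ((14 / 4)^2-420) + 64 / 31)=-3750121 / 9300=-403.24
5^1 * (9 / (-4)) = -45 / 4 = -11.25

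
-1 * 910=-910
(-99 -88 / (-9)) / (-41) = 803 / 369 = 2.18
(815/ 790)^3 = 4330747/ 3944312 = 1.10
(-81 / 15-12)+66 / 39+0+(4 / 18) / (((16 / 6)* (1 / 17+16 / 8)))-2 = -96463 / 5460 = -17.67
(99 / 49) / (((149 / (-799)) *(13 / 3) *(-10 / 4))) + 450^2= 96099887106 / 474565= 202501.00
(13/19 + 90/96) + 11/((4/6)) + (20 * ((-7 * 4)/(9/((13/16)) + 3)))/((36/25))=-4758677/500688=-9.50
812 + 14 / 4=815.50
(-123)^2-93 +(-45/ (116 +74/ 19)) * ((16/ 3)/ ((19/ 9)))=17124924/ 1139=15035.05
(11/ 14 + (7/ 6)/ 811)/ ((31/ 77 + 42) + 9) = 73733/ 4814907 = 0.02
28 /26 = 1.08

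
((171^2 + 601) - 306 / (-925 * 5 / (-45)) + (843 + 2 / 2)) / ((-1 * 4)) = -7095449 / 925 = -7670.76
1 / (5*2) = 1 / 10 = 0.10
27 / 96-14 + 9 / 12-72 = -2719 / 32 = -84.97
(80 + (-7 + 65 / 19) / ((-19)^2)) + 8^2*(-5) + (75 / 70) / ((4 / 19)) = -90233953 / 384104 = -234.92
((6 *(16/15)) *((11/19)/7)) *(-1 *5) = -352/133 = -2.65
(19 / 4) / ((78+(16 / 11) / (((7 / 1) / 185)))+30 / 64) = 11704 / 288067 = 0.04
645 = 645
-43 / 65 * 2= -86 / 65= -1.32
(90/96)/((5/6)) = 9/8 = 1.12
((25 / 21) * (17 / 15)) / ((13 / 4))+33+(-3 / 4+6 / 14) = 108415 / 3276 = 33.09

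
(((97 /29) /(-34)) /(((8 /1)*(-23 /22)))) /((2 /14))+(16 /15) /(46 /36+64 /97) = 57120487 /90258440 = 0.63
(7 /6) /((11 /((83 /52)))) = 581 /3432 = 0.17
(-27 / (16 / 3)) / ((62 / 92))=-1863 / 248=-7.51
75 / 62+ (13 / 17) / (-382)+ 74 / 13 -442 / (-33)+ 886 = 39135450943 / 43181853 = 906.29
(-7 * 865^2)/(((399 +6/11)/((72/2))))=-138271980/293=-471918.02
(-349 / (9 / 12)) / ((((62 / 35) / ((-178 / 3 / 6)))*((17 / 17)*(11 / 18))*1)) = 4348540 / 1023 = 4250.77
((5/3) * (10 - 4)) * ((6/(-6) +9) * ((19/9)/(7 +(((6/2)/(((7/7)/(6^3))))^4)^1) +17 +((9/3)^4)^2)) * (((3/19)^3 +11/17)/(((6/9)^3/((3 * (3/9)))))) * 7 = 166396139342358419344200/20559367409509469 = 8093446.46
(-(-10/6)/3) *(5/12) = 25/108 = 0.23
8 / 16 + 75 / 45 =13 / 6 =2.17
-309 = -309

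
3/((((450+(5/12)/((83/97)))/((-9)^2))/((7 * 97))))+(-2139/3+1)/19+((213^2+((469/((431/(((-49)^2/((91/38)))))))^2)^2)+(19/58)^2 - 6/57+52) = 2107656292841178674251452212636258433/1487578962397631559515540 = 1416836582203.43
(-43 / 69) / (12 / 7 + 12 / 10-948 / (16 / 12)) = 1505 / 1710027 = 0.00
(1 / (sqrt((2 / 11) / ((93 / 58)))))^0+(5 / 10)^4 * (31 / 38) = 639 / 608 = 1.05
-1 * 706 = -706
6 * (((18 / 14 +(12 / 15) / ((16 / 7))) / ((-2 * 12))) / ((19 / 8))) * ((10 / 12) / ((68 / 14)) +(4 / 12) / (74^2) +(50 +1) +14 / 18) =-131146697 / 14661990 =-8.94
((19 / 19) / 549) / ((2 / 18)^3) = 1.33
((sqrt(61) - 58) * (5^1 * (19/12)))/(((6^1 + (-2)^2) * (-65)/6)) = 551/130 - 19 * sqrt(61)/260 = 3.67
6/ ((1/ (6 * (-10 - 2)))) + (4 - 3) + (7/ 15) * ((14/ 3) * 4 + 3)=-420.89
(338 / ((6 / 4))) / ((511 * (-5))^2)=676 / 19584075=0.00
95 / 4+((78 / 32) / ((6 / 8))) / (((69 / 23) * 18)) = 5143 / 216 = 23.81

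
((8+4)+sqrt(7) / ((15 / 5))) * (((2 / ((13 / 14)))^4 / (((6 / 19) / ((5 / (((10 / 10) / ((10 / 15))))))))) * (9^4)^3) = 610804291542600960 * sqrt(7) / 28561+21988954495533634560 / 28561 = 826476340138172.66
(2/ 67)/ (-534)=-1/ 17889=-0.00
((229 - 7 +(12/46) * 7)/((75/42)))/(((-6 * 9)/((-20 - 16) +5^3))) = -356356/1725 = -206.58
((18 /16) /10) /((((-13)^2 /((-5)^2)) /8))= 45 /338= 0.13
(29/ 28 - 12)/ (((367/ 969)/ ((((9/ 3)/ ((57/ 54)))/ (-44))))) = 422739/ 226072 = 1.87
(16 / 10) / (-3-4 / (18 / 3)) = -24 / 55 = -0.44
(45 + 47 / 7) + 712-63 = 4905 / 7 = 700.71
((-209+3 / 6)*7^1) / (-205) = 2919 / 410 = 7.12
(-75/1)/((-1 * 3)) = 25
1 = 1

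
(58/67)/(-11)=-58/737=-0.08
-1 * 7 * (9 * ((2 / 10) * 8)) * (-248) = 124992 / 5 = 24998.40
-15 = -15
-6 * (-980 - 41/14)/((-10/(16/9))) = -36696/35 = -1048.46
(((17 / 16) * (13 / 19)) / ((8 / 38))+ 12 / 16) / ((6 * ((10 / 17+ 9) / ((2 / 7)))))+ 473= 103625629 / 219072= 473.02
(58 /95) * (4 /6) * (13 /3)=1508 /855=1.76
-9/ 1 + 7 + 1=-1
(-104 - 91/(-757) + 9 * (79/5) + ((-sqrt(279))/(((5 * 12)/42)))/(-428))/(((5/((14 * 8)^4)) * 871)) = 413048832 * sqrt(31)/2329925 + 22822639501312/16483675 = 1385547.20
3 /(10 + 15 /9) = 9 /35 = 0.26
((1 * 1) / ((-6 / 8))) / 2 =-0.67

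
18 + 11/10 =191/10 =19.10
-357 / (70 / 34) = -867 / 5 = -173.40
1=1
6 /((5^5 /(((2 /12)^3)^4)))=1 /1133740800000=0.00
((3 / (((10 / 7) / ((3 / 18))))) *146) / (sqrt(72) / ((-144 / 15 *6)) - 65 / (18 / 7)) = -13392288 / 6624575+ 55188 *sqrt(2) / 6624575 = -2.01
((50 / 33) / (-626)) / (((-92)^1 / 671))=1525 / 86388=0.02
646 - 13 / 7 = 644.14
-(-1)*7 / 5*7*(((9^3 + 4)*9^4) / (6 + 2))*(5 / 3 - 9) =-43202763.45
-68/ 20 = -17/ 5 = -3.40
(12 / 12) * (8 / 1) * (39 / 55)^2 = 12168 / 3025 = 4.02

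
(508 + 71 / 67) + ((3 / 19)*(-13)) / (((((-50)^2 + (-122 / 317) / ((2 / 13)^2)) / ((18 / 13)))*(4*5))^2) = 58026805762403646924 / 113988213155458525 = 509.06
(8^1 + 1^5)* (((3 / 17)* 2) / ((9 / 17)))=6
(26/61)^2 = 676/3721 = 0.18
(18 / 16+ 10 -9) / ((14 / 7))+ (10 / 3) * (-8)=-1229 / 48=-25.60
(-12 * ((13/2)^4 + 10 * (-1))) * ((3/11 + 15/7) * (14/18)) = -880431/22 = -40019.59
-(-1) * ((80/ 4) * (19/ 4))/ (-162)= -95/ 162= -0.59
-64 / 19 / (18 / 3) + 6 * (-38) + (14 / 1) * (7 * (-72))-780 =-459680 / 57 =-8064.56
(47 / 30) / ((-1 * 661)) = -47 / 19830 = -0.00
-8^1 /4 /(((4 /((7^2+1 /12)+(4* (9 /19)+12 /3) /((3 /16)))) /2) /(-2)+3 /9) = -110154 /17675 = -6.23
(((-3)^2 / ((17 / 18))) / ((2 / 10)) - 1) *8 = 6344 / 17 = 373.18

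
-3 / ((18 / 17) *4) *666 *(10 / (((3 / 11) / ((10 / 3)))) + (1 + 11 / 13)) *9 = -6847923 / 13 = -526763.31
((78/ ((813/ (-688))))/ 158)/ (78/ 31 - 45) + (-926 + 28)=-25319419130/ 28195653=-897.99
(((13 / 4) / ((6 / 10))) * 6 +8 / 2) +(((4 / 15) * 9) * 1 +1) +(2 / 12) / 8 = 9581 / 240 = 39.92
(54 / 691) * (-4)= -0.31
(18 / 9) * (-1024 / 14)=-146.29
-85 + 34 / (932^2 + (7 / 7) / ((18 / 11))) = -1328995043 / 15635243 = -85.00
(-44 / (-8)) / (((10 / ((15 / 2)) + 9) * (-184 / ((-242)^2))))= -483153 / 2852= -169.41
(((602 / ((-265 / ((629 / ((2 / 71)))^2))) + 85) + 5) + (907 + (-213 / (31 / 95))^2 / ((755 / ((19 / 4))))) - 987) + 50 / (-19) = -3310300235166048333 / 2922535540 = -1132680916.92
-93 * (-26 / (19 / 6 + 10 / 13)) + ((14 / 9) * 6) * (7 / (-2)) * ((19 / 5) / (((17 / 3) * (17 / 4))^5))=1901122520587805484 / 3094550637189215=614.35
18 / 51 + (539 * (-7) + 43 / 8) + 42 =-3725.27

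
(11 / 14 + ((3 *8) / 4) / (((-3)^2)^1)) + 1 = 103 / 42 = 2.45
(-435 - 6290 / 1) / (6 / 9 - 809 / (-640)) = -12912000 / 3707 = -3483.14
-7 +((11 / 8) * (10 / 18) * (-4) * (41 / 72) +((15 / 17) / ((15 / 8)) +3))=-116095 / 22032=-5.27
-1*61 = -61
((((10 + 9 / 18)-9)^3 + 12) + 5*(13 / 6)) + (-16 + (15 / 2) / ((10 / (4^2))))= 533 / 24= 22.21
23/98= 0.23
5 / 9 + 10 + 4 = 131 / 9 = 14.56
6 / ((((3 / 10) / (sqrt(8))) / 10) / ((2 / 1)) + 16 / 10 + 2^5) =7168000 / 40140799- 800 * sqrt(2) / 40140799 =0.18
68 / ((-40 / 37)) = -629 / 10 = -62.90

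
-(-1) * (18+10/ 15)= 56/ 3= 18.67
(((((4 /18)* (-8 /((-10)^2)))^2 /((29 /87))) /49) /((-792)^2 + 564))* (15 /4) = 1 /8652254625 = 0.00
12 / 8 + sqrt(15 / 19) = sqrt(285) / 19 + 3 / 2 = 2.39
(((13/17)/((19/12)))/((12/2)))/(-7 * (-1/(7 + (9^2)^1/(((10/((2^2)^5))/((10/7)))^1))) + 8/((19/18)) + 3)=1078909/141801454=0.01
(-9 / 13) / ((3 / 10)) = -2.31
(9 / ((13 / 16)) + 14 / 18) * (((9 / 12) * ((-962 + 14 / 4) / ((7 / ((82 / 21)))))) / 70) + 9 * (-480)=-782627871 / 178360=-4387.91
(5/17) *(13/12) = 65/204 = 0.32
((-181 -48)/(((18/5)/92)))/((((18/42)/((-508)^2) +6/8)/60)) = -1902912323200/4064517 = -468176.74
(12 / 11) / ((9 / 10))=40 / 33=1.21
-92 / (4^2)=-5.75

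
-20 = -20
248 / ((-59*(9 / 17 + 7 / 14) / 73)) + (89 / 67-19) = -43685872 / 138355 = -315.75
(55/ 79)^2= 3025/ 6241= 0.48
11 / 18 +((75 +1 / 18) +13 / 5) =1174 / 15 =78.27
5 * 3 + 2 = 17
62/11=5.64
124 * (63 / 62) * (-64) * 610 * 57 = -280385280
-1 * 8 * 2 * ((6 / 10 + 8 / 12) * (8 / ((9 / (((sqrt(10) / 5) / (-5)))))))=2432 * sqrt(10) / 3375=2.28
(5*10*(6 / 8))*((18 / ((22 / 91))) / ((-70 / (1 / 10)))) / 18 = -39 / 176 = -0.22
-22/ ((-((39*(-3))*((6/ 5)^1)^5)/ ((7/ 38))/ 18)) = -240625/ 960336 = -0.25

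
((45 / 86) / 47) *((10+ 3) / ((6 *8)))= 195 / 64672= 0.00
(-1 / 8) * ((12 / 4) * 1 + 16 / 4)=-7 / 8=-0.88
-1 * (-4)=4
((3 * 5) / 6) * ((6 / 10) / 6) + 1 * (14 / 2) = 29 / 4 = 7.25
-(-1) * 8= 8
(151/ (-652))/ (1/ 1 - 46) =151/ 29340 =0.01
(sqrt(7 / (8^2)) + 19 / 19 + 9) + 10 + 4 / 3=21.66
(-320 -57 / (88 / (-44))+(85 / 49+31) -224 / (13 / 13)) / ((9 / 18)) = -47311 / 49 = -965.53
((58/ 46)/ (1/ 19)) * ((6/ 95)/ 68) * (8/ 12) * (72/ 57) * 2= 0.04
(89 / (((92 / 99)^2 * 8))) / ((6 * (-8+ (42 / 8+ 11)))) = 8811 / 33856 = 0.26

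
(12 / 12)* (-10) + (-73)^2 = 5319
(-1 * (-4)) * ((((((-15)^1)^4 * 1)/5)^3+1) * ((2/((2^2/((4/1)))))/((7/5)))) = 5931261160720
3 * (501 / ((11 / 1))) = 136.64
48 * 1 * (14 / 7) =96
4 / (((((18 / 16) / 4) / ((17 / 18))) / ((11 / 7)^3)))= 1448128 / 27783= 52.12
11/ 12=0.92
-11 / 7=-1.57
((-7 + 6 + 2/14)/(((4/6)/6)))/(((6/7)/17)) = -153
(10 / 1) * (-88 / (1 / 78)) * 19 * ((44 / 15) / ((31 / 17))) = -65034112 / 31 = -2097874.58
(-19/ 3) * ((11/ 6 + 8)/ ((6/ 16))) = -4484/ 27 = -166.07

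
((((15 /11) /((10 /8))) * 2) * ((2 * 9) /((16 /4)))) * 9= 972 /11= 88.36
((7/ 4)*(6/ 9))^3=343/ 216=1.59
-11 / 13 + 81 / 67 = 316 / 871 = 0.36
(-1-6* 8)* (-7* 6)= 2058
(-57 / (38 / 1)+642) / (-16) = -1281 / 32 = -40.03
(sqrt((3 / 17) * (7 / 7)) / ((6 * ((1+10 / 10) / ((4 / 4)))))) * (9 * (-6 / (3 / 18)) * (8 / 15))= -72 * sqrt(51) / 85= -6.05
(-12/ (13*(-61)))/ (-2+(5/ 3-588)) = -36/ 1399645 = -0.00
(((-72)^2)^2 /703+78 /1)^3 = 19527456561784470909000 /347428927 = 56205615146675.66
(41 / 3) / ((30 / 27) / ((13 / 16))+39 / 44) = 1716 / 283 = 6.06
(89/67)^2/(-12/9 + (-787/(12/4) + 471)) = 0.01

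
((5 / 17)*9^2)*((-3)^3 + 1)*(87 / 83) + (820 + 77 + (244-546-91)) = -204966 / 1411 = -145.26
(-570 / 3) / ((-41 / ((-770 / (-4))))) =36575 / 41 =892.07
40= 40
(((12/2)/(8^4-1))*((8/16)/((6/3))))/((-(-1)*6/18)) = 1/910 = 0.00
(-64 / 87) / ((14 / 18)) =-0.95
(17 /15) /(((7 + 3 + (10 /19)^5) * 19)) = 2215457 /372914850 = 0.01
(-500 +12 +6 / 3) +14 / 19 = -9220 / 19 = -485.26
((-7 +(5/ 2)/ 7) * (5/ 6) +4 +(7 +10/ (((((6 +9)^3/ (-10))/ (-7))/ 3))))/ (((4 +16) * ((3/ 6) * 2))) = 7669/ 25200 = 0.30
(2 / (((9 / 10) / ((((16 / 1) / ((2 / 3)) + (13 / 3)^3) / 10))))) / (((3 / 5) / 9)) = 28450 / 81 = 351.23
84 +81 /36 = 86.25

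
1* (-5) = -5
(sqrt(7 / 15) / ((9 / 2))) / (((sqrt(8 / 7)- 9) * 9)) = -14 * sqrt(105) / 75465- 28 * sqrt(30) / 679185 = -0.00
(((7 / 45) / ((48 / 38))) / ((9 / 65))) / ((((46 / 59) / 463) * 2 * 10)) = 47231093 / 1788480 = 26.41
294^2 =86436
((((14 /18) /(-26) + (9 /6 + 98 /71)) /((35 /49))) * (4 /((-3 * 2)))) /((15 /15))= -331492 /124605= -2.66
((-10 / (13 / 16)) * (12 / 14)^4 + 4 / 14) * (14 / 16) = -99221 / 17836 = -5.56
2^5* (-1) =-32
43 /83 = 0.52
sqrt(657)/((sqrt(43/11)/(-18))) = -54*sqrt(34529)/43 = -233.36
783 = 783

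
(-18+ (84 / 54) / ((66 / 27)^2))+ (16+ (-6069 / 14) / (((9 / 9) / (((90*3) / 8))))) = -14164129 / 968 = -14632.36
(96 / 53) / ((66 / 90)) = 1440 / 583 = 2.47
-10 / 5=-2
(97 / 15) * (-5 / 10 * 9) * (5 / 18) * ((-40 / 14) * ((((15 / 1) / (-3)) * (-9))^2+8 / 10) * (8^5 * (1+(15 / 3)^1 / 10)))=2299641856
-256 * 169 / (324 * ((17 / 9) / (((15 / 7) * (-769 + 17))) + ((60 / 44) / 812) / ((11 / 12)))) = -998932014080 / 4936209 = -202368.26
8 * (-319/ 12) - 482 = -2084/ 3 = -694.67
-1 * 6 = -6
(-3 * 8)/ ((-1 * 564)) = 2/ 47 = 0.04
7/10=0.70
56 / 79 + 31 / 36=4465 / 2844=1.57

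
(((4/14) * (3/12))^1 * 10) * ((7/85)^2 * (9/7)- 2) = -14387/10115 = -1.42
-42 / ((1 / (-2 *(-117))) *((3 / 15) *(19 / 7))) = -343980 / 19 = -18104.21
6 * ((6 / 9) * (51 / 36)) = 17 / 3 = 5.67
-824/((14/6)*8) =-309/7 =-44.14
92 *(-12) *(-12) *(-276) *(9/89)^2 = -296172288/7921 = -37390.77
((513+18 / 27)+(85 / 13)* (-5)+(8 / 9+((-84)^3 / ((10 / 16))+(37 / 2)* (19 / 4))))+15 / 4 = -4435483627 / 4680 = -947752.91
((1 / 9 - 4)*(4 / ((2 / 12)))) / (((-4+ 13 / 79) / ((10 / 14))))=15800 / 909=17.38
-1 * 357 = -357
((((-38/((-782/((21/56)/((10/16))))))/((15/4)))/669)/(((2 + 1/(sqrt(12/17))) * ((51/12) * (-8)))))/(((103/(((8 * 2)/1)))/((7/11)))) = -0.00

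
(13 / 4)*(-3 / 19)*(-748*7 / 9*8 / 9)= 136136 / 513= 265.37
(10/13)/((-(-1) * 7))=0.11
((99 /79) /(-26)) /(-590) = 99 /1211860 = 0.00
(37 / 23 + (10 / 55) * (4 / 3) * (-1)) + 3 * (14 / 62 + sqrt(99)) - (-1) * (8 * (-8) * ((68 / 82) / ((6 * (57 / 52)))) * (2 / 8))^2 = 2356888629250 / 385515771003 + 9 * sqrt(11) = 35.96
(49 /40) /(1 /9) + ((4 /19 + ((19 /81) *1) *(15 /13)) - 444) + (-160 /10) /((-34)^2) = -33343589779 /77093640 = -432.51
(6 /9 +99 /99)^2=2.78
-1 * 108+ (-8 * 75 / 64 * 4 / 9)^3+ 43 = -29665 / 216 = -137.34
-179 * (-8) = 1432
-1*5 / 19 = -5 / 19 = -0.26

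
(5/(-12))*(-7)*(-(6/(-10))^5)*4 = 567/625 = 0.91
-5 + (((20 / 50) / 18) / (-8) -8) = -4681 / 360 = -13.00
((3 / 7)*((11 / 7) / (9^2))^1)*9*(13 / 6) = 143 / 882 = 0.16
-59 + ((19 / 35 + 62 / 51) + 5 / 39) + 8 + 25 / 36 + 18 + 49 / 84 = -4153993 / 139230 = -29.84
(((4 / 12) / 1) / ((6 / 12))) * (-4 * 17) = -136 / 3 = -45.33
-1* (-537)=537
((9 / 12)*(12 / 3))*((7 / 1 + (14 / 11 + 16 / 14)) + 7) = 3792 / 77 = 49.25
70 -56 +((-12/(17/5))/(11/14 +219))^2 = 38307946334/2736231481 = 14.00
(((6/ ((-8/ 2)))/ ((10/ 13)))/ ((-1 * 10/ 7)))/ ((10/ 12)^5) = 265356/ 78125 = 3.40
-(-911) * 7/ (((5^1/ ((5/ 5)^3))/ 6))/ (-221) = -38262/ 1105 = -34.63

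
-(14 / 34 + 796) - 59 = -855.41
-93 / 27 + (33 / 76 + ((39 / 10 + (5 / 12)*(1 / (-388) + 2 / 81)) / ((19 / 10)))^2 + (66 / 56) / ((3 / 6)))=321692512303111 / 89854789606848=3.58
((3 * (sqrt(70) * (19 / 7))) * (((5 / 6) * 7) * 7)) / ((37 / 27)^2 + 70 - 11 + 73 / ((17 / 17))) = 484785 * sqrt(70) / 195194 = 20.78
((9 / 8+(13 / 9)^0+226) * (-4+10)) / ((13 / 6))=16425 / 26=631.73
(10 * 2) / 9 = 20 / 9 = 2.22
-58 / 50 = -29 / 25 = -1.16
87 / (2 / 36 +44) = 1.97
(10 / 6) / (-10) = -1 / 6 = -0.17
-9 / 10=-0.90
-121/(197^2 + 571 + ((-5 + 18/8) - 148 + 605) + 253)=-484/160349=-0.00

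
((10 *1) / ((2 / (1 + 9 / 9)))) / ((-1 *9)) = -10 / 9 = -1.11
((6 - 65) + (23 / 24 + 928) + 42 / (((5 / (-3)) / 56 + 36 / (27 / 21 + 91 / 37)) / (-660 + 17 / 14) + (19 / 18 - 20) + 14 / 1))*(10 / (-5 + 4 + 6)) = 16510895134837 / 9582767556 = 1722.98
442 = 442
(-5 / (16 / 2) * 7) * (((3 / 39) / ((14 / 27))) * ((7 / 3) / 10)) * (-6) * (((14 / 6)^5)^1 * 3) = 117649 / 624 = 188.54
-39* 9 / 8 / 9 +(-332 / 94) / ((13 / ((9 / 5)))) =-131097 / 24440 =-5.36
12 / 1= 12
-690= -690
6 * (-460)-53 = -2813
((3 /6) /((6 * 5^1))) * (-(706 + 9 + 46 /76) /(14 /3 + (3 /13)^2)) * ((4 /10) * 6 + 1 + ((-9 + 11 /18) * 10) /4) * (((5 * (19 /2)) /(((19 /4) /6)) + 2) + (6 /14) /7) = 2755.72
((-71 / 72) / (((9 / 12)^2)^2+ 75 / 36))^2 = 5161984 / 30569841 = 0.17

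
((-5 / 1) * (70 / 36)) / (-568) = 175 / 10224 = 0.02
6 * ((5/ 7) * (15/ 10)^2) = 9.64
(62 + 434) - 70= 426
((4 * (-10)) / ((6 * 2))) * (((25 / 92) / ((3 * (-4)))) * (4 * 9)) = 2.72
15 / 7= 2.14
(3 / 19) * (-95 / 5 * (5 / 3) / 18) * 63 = -17.50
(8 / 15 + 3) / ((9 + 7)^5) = 53 / 15728640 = 0.00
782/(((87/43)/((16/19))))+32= 590912/1653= 357.48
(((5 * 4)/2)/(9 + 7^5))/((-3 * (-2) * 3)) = 5/151344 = 0.00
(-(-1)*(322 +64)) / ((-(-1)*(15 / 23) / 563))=4998314 / 15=333220.93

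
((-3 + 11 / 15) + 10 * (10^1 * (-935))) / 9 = -1402534 / 135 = -10389.14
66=66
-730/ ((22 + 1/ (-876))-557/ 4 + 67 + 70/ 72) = 383688/ 25901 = 14.81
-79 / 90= -0.88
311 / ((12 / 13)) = 4043 / 12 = 336.92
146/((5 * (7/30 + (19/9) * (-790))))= -2628/150079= -0.02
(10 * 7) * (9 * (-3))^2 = 51030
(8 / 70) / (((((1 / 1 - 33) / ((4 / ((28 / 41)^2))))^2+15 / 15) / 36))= 406909584 / 1475731075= 0.28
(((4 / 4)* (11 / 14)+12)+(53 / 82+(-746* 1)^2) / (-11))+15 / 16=-2554831253 / 50512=-50578.70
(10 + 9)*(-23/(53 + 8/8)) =-437/54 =-8.09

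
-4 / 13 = -0.31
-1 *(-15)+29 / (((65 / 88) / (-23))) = -57721 / 65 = -888.02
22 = 22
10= 10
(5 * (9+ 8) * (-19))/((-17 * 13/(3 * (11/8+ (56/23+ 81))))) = 4447425/2392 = 1859.29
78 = 78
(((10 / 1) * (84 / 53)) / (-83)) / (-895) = 168 / 787421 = 0.00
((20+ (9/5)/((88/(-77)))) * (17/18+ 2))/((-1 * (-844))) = 39061/607680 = 0.06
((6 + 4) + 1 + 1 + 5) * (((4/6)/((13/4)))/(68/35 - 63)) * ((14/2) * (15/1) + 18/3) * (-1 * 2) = 352240/27781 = 12.68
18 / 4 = 9 / 2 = 4.50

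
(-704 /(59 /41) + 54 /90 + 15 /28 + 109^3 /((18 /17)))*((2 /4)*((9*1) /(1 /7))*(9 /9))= 90887701879 /2360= 38511738.08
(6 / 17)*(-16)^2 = 90.35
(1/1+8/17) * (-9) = -225/17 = -13.24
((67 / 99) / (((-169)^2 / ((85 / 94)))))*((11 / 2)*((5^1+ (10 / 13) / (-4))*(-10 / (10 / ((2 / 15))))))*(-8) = 284750 / 471170817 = 0.00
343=343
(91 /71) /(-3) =-91 /213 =-0.43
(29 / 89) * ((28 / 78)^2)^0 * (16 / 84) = 116 / 1869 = 0.06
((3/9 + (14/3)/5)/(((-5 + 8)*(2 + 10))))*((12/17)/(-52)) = -19/39780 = -0.00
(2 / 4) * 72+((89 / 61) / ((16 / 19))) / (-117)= 4109221 / 114192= 35.99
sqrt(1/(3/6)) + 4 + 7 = sqrt(2) + 11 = 12.41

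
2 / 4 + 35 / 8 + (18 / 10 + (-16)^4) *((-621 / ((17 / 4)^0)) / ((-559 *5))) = 1628503977 / 111800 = 14566.23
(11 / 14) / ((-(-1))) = 11 / 14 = 0.79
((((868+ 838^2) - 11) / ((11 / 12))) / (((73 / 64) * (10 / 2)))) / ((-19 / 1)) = -539981568 / 76285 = -7078.48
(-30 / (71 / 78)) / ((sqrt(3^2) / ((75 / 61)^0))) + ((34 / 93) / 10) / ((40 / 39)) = -4820309 / 440200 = -10.95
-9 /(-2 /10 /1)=45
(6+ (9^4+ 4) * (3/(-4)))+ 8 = -19639/4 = -4909.75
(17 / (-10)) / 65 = -17 / 650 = -0.03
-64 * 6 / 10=-192 / 5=-38.40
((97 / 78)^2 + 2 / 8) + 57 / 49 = 441179 / 149058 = 2.96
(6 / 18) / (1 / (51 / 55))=17 / 55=0.31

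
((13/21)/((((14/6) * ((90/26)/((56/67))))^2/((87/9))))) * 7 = 4077632/9090225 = 0.45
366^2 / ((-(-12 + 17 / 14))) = 12419.76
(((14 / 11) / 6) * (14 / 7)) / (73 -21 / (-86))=1204 / 207867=0.01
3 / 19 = 0.16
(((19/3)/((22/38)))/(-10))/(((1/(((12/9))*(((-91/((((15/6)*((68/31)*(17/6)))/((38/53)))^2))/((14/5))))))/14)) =91173614168/64517884475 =1.41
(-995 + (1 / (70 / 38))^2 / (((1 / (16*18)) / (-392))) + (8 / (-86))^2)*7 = -11087216917 / 46225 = -239853.26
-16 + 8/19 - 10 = -486/19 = -25.58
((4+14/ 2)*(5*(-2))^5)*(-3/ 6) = 550000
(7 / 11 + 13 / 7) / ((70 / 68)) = 6528 / 2695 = 2.42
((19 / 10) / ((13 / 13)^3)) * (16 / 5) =152 / 25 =6.08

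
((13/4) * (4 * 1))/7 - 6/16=83/56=1.48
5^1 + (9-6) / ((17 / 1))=88 / 17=5.18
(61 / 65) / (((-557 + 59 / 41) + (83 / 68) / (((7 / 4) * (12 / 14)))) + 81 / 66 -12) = -1403061 / 845489125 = -0.00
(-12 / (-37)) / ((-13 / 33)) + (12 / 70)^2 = -467784 / 589225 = -0.79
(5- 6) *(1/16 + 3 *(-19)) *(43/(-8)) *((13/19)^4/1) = -1118820053/16681088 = -67.07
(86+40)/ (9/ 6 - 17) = -252/ 31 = -8.13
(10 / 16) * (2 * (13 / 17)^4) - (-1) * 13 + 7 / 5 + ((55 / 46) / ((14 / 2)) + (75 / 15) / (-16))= 15798213187 / 1075750480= 14.69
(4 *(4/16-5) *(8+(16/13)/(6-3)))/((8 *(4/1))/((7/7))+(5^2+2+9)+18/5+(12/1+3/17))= -529720/277719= -1.91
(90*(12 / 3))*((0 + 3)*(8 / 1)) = 8640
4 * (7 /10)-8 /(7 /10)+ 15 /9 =-731 /105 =-6.96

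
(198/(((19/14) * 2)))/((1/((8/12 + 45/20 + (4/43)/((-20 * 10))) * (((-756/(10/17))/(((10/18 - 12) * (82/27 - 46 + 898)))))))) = 57015017829/2040661750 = 27.94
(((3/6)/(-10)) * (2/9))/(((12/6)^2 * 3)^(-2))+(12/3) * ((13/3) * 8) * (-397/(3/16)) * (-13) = 171758008/45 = 3816844.62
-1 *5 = -5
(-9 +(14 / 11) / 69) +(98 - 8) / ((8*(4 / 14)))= 184549 / 6072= 30.39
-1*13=-13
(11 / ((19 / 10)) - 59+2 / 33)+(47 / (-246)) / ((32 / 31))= -29249771 / 548416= -53.34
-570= -570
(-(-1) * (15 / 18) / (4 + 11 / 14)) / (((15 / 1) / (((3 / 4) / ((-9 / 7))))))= -49 / 7236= -0.01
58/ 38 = 1.53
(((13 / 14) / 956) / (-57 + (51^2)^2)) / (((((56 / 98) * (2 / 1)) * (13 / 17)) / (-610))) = -85 / 848193792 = -0.00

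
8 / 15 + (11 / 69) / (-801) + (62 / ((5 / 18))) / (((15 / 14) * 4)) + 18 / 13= 969930529 / 17962425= 54.00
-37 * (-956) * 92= 3254224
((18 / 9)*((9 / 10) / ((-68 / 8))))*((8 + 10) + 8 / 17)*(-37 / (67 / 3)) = 627372 / 96815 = 6.48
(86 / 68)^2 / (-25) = -1849 / 28900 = -0.06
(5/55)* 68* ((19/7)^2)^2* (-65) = -576018820/26411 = -21809.81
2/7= 0.29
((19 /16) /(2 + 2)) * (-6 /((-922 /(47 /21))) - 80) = -4904147 /206528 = -23.75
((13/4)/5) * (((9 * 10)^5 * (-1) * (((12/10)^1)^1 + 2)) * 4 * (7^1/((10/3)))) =-103170412800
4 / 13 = 0.31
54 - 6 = 48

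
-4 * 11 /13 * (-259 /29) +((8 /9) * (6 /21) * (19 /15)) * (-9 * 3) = 284252 /13195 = 21.54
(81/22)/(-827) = -81/18194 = -0.00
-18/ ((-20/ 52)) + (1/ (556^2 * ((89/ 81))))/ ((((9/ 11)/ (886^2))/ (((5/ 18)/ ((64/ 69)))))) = 209741947527/ 4402096640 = 47.65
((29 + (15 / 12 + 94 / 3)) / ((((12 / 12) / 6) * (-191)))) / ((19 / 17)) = -12563 / 7258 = -1.73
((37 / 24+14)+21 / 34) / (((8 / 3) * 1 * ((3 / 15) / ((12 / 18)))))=32965 / 1632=20.20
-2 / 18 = -1 / 9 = -0.11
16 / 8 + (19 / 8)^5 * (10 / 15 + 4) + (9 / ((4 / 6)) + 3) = 18242005 / 49152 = 371.13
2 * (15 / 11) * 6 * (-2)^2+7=797 / 11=72.45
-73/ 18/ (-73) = 0.06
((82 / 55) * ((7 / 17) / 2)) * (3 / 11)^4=23247 / 13689335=0.00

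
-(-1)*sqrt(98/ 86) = 7*sqrt(43)/ 43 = 1.07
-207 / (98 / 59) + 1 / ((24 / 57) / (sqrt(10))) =-12213 / 98 + 19* sqrt(10) / 8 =-117.11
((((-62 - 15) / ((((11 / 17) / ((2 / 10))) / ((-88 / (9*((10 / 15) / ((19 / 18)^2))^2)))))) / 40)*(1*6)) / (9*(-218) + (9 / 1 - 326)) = -170590189 / 3987338400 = -0.04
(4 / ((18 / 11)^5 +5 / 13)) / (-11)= -761332 / 25369639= -0.03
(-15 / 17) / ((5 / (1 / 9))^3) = -1 / 103275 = -0.00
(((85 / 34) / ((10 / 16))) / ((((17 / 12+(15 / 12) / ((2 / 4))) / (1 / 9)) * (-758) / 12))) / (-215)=32 / 3829795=0.00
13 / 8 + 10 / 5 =29 / 8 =3.62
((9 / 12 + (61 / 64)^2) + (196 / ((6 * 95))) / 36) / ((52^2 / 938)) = 0.58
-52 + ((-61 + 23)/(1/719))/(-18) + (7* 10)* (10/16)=54347/36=1509.64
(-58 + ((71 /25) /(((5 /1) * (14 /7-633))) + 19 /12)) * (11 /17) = -34552441 /946500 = -36.51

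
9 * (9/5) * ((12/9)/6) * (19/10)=171/25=6.84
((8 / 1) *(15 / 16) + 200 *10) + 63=4141 / 2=2070.50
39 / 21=13 / 7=1.86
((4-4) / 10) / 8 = 0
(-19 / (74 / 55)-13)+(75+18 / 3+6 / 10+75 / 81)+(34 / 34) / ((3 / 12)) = 593449 / 9990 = 59.40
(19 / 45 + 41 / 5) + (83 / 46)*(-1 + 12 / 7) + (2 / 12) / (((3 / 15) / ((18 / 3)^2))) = 578311 / 14490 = 39.91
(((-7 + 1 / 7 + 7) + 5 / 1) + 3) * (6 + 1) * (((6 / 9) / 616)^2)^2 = 19 / 242977819392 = 0.00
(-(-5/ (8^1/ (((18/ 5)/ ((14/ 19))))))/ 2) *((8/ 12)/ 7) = 57/ 392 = 0.15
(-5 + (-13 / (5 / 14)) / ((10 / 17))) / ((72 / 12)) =-836 / 75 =-11.15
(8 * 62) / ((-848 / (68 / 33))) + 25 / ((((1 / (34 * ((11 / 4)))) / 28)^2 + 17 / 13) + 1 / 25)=91070287612504 / 5250531295713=17.34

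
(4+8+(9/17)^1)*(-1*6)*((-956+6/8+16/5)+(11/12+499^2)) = -1585038648/85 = -18647513.51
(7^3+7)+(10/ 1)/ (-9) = 3140/ 9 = 348.89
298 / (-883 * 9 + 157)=-149 / 3895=-0.04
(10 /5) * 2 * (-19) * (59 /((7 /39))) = -174876 /7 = -24982.29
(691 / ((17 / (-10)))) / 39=-6910 / 663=-10.42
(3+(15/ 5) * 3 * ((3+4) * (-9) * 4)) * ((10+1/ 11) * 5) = -1257075/ 11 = -114279.55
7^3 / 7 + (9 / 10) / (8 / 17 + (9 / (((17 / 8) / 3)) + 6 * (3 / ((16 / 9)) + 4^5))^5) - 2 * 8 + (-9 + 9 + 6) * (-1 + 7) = 143160705503507915357658154441977 / 2074792833384172686339837507365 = 69.00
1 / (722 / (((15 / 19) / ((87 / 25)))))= 125 / 397822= 0.00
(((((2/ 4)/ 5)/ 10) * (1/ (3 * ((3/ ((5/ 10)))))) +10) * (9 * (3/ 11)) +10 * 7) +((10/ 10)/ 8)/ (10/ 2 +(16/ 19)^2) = 214396729/ 2267100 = 94.57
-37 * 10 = -370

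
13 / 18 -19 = -329 / 18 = -18.28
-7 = -7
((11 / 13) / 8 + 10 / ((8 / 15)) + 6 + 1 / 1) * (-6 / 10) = -15.51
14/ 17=0.82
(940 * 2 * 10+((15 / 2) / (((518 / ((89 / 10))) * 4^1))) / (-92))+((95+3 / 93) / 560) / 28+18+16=15581526609837 / 827308160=18834.01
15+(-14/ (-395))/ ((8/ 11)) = 23777/ 1580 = 15.05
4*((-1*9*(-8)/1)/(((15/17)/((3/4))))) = 1224/5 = 244.80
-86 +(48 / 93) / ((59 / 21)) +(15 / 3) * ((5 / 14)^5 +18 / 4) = -62254399107 / 983680096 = -63.29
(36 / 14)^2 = 324 / 49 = 6.61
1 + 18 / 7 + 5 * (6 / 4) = 155 / 14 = 11.07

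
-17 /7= -2.43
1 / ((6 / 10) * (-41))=-5 / 123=-0.04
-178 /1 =-178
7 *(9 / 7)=9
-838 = -838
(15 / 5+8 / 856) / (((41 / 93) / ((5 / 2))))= 74865 / 4387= 17.07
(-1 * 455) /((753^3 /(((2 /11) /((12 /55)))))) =-2275 /2561746662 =-0.00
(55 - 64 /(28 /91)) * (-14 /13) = 2142 /13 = 164.77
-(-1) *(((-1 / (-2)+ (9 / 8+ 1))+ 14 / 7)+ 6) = 85 / 8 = 10.62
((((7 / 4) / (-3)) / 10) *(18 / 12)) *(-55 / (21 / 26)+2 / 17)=6067 / 1020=5.95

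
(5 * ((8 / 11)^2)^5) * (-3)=-16106127360 / 25937424601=-0.62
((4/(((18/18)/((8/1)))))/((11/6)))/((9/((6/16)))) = 8/11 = 0.73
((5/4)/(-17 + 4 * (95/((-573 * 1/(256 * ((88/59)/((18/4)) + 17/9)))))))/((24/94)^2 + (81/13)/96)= -12944474920/530724881751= -0.02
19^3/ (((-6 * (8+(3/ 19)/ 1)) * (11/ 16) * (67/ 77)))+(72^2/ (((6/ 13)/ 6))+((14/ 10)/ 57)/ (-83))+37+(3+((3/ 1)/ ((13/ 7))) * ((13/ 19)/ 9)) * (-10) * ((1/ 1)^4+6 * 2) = 66788.79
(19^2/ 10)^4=16983563041/ 10000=1698356.30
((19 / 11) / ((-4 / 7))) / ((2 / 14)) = -931 / 44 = -21.16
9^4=6561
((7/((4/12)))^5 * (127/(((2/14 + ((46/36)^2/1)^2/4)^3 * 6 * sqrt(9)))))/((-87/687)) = -167574266514119187504525606912/390361392019219862459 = -429279815.93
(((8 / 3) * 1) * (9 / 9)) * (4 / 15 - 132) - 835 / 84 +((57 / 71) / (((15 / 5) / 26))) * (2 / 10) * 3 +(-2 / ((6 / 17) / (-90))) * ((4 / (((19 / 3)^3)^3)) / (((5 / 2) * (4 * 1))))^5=-13969656417434697733240014447643284161419959736110547463518255178341 / 39124693624818145549086267220757554754782648645984958421183067500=-357.05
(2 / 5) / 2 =1 / 5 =0.20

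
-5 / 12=-0.42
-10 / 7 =-1.43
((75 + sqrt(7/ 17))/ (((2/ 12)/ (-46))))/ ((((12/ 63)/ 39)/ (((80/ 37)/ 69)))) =-4914000/ 37 - 65520 * sqrt(119)/ 629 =-133947.12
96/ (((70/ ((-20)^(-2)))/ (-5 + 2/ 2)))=-12/ 875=-0.01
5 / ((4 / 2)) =2.50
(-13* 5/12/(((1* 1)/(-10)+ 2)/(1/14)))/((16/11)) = -3575/25536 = -0.14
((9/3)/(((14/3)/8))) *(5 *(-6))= -1080/7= -154.29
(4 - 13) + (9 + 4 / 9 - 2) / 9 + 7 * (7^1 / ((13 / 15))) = 50929 / 1053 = 48.37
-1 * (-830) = 830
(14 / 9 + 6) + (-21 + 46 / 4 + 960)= 958.06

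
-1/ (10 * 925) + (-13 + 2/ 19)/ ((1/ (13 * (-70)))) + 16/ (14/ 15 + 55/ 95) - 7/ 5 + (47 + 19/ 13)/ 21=11566309045393/ 984727250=11745.70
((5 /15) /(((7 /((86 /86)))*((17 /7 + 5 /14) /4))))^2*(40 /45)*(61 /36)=0.01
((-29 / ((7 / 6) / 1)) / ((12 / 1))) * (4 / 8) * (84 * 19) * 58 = -95874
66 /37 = 1.78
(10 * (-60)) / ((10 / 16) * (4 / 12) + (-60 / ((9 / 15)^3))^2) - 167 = -1670082269 / 10000027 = -167.01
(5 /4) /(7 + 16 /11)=55 /372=0.15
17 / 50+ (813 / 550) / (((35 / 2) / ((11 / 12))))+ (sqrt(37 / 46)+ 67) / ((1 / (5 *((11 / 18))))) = 55 *sqrt(1702) / 828+ 6461899 / 31500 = 207.88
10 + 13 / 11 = 123 / 11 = 11.18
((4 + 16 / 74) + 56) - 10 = 50.22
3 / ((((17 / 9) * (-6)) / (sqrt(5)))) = -0.59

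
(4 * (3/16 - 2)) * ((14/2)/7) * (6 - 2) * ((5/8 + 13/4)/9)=-899/72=-12.49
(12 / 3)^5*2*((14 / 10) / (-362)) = -7168 / 905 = -7.92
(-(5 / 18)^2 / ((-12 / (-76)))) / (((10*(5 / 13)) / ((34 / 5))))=-4199 / 4860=-0.86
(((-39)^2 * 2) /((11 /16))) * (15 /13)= 5105.45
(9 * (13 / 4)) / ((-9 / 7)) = -91 / 4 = -22.75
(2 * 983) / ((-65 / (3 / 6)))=-983 / 65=-15.12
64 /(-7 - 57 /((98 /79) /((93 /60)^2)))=-2508800 /4601783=-0.55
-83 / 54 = -1.54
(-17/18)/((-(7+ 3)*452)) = 17/81360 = 0.00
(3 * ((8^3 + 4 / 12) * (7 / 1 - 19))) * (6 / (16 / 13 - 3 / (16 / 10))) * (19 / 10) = 109336032 / 335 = 326376.21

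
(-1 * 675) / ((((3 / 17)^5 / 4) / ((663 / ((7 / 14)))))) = -62757679400 / 3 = -20919226466.67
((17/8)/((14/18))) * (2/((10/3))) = 459/280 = 1.64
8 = 8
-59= -59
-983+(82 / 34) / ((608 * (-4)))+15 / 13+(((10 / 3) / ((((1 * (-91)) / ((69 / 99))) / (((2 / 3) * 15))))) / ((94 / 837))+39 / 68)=-983.55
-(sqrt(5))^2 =-5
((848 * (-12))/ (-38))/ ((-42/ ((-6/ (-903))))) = -1696/ 40033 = -0.04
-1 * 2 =-2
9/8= 1.12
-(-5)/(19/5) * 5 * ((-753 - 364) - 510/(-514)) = -35851750/4883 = -7342.16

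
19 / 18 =1.06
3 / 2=1.50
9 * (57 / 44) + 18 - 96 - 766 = -36623 / 44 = -832.34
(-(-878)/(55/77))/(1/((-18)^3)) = -7168694.40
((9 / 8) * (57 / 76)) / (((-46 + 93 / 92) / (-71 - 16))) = 54027 / 33112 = 1.63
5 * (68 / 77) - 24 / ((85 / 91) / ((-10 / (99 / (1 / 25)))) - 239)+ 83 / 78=2842527211 / 513951438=5.53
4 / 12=1 / 3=0.33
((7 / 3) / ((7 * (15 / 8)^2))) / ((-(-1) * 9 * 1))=64 / 6075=0.01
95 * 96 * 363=3310560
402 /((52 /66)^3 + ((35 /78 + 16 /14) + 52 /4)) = 2629294668 /98635525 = 26.66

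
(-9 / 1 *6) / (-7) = 54 / 7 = 7.71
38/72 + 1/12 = 0.61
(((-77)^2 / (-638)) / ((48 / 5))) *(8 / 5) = -539 / 348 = -1.55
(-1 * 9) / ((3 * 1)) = -3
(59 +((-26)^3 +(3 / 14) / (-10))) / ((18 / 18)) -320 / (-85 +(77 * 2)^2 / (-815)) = -228013035553 / 13018740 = -17514.22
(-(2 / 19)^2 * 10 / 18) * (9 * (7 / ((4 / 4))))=-0.39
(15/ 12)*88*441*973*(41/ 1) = 1935209430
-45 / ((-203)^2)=-45 / 41209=-0.00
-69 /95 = -0.73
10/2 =5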